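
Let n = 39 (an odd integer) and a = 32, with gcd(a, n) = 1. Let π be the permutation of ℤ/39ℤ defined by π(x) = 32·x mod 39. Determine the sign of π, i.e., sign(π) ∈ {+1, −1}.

Orbit of 2 under x↦32x: [2, 25, 20, 16, 5, 4, 11]… (length divides ord_39(32)).
Cycle type of π: 12×3 + 2 + 1; total 5 cycles.
Σ(ℓ_i−1) = 39−5 = 34; sign = (−1)^34 = +1.

+1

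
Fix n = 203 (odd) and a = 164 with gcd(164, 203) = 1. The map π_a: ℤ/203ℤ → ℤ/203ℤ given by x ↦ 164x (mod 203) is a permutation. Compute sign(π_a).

Orbit of 157 under x↦164x: [157, 170, 69, 151, 201, 78, 3]… (length divides ord_203(164)).
π_164 has 5 disjoint cycles with lengths [84, 84, 28, 6, 1] on {0,…,202}.
203 − 5 = 198 transpositions; sign(π) = (−1)^198 = +1.

+1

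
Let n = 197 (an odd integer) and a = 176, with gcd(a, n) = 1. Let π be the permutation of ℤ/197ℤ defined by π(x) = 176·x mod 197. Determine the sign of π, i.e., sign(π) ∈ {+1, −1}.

Start at x=99: 99 → 88 → 122 → 196 → 21 → 150 → 2 → … (one orbit).
2 cycles of lengths [196, 1].
With 2 cycles on 197 points, sign = (−1)^{197−2} = -1.
The Jacobi symbol (176|197) = -1 (Zolotarev) agrees.

-1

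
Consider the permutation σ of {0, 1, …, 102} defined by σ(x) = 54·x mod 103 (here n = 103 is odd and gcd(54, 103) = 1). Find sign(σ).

-1

Start at x=53: 53 → 81 → 48 → 17 → 94 → 29 → 21 → … (one orbit).
2 cycles of lengths [102, 1].
With 2 cycles on 103 points, sign = (−1)^{103−2} = -1.
Zolotarev: (54|103) = -1, matching the cycle-count sign.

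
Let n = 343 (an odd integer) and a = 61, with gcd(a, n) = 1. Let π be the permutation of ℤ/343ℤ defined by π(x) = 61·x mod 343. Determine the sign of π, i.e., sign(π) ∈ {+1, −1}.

-1

Orbit of 4 under x↦61x: [4, 244, 135, 3, 183, 187, 88]… (length divides ord_343(61)).
4 cycles of lengths [294, 42, 6, 1].
n − c = 343 − 4 = 339; sign = (−1)^339 = -1.
Check: (61/343) = -1 by Zolotarev.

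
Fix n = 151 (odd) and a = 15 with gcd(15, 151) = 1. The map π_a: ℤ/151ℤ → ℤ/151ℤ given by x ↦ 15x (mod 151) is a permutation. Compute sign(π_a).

Trace 129: π^k(129) = [129, 123, 33, 42, 26, 88, 112] for k=0..6.
The orbit structure of x ↦ 15x mod 151: 2 orbits of sizes [150, 1].
151 − 2 = 149 transpositions; sign(π) = (−1)^149 = -1.
Check: (15/151) = -1 by Zolotarev.

-1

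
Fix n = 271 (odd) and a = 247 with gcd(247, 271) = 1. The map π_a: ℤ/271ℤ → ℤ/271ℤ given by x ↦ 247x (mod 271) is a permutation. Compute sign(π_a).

Orbit of 98 under x↦247x: [98, 87, 80, 248, 10, 31, 69]… (length divides ord_271(247)).
π_247 has 7 disjoint cycles with lengths [45, 45, 45, 45, 45, 45, 1] on {0,…,270}.
With 7 cycles on 271 points, sign = (−1)^{271−7} = +1.
Via Zolotarev, sign(π_{247}) = (247|271) = +1.

+1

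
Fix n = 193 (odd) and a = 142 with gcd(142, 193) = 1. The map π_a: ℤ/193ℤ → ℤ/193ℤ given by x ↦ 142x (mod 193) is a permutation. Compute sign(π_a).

Trace 186: π^k(186) = [186, 164, 128, 34, 3, 40, 83] for k=0..6.
π_142 has 2 disjoint cycles with lengths [192, 1] on {0,…,192}.
sign(π) = (−1)^{n − #cycles} = (−1)^{193−2} = (−1)^191 = -1.

-1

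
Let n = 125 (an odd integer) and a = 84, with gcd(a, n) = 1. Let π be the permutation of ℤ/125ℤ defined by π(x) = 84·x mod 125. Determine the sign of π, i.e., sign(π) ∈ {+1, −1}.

Orbit of 104 under x↦84x: [104, 111, 74, 91, 19, 96, 64]… (length divides ord_125(84)).
7 cycles of lengths [50, 50, 10, 10, 2, 2, 1].
125 − 7 = 118 transpositions; sign(π) = (−1)^118 = +1.
(84|125)_J = +1 (Zolotarev's lemma cross-check).

+1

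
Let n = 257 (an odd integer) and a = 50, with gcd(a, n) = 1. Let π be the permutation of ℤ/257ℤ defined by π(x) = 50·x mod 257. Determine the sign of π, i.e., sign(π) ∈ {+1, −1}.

+1

Start at x=117: 117 → 196 → 34 → 158 → 190 → 248 → 64 → … (one orbit).
Decompose π into cycles: lengths [128, 128, 1] (3 cycles, including the fixed point 0).
n − c = 257 − 3 = 254; sign = (−1)^254 = +1.
Via Zolotarev, sign(π_{50}) = (50|257) = +1.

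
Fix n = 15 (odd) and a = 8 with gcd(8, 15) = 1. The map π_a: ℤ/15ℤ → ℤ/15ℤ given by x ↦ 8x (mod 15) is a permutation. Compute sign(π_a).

+1

Orbit of 4 under x↦8x: [4, 2, 1, 8]… (length divides ord_15(8)).
Cycle lengths of π_8 on ℤ/15ℤ: [4, 4, 4, 2, 1]; 5 cycles in total.
sign(π) = (−1)^{n − #cycles} = (−1)^{15−5} = (−1)^10 = +1.
Zolotarev: (8|15) = +1, matching the cycle-count sign.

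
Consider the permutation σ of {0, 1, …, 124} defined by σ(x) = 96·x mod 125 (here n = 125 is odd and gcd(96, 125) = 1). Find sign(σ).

Start at x=71: 71 → 66 → 86 → 6 → 76 → 46 → 41 → … (one orbit).
Decompose π into cycles: lengths [25, 25, 25, 25, 5, 5, 5, 5, 1, 1, 1, 1, 1] (13 cycles, including the fixed point 0).
13 cycles on 125: each ℓ→(−1)^(ℓ−1), product (−1)^112 = +1.
The Jacobi symbol (96|125) = +1 (Zolotarev) agrees.

+1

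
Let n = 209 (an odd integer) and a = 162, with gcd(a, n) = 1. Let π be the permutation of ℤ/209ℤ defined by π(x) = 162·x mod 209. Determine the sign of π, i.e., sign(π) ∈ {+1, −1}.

+1

Start at x=52: 52 → 64 → 127 → 92 → 65 → 80 → 2 → … (one orbit).
5 cycles of lengths [90, 90, 18, 10, 1].
Σ(ℓ_i−1) = 209−5 = 204; sign = (−1)^204 = +1.
(162|209)_J = +1 (Zolotarev's lemma cross-check).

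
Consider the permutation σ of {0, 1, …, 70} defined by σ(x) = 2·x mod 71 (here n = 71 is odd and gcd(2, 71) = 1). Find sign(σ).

Trace 54: π^k(54) = [54, 37, 3, 6, 12, 24, 48] for k=0..6.
3 cycles of lengths [35, 35, 1].
n − c = 71 − 3 = 68; sign = (−1)^68 = +1.
Via Zolotarev, sign(π_{2}) = (2|71) = +1.

+1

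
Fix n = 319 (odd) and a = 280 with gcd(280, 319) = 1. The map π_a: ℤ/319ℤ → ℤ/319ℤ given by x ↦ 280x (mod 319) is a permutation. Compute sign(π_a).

-1

Orbit of 86 under x↦280x: [86, 155, 16, 14, 92, 240, 210]… (length divides ord_319(280)).
Cycle lengths of π_280 on ℤ/319ℤ: [140, 140, 28, 5, 5, 1]; 6 cycles in total.
6 cycles on 319: each ℓ→(−1)^(ℓ−1), product (−1)^313 = -1.
(280|319)_J = -1 (Zolotarev's lemma cross-check).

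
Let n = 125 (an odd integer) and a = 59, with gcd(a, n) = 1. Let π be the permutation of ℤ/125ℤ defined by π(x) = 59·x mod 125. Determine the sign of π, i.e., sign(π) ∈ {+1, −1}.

+1

Trace 116: π^k(116) = [116, 94, 46, 89, 1, 59, 106] for k=0..6.
π_59 has 7 disjoint cycles with lengths [50, 50, 10, 10, 2, 2, 1] on {0,…,124}.
7 cycles on 125: each ℓ→(−1)^(ℓ−1), product (−1)^118 = +1.
Via Zolotarev, sign(π_{59}) = (59|125) = +1.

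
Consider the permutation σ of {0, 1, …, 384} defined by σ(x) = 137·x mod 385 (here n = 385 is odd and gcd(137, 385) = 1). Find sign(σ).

Trace 58: π^k(58) = [58, 246, 207, 254, 148, 256, 37] for k=0..6.
18 cycles of lengths [60, 60, 60, 60, 20, 20, 15, 15, 15, 15, 12, 12, 5, 5, 4, 3, 3, 1].
n − c = 385 − 18 = 367; sign = (−1)^367 = -1.

-1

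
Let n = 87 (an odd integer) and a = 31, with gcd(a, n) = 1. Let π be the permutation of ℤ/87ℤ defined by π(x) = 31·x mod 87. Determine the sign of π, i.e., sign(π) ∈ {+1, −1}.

Trace 76: π^k(76) = [76, 7, 43, 28, 85, 25, 79] for k=0..6.
Cycle lengths of π_31 on ℤ/87ℤ: [28, 28, 28, 1, 1, 1]; 6 cycles in total.
n − c = 87 − 6 = 81; sign = (−1)^81 = -1.

-1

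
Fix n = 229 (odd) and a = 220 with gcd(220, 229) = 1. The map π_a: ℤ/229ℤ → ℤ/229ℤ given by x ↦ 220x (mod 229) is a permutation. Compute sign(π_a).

+1

Orbit of 25 under x↦220x: [25, 4, 193, 95, 61, 138, 132]… (length divides ord_229(220)).
Cycle type of π: 114×2 + 1; total 3 cycles.
n − c = 229 − 3 = 226; sign = (−1)^226 = +1.
(220|229)_J = +1 (Zolotarev's lemma cross-check).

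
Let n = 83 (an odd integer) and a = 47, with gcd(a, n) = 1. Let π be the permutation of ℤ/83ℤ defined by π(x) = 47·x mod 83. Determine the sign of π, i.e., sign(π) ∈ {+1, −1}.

-1

Orbit of 20 under x↦47x: [20, 27, 24, 49, 62, 9, 8]… (length divides ord_83(47)).
The orbit structure of x ↦ 47x mod 83: 2 orbits of sizes [82, 1].
n − c = 83 − 2 = 81; sign = (−1)^81 = -1.
(47|83)_J = -1 (Zolotarev's lemma cross-check).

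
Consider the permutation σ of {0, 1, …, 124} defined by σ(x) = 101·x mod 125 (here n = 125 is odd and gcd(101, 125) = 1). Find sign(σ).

+1

Orbit of 51 under x↦101x: [51, 26, 1, 101, 76]… (length divides ord_125(101)).
45 cycles of lengths [5, 5, 5, 5, 5, 5, 5, 5, 5, 5, 5, 5, 5, 5, 5, 5, 5, 5, 5, 5, 1, 1, 1, 1, 1, 1, 1, 1, 1, 1, 1, 1, 1, 1, 1, 1, 1, 1, 1, 1, 1, 1, 1, 1, 1].
sign(π) = (−1)^{n − #cycles} = (−1)^{125−45} = (−1)^80 = +1.
Via Zolotarev, sign(π_{101}) = (101|125) = +1.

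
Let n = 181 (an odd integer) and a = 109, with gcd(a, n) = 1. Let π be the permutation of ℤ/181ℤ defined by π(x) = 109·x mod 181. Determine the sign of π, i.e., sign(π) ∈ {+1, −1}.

-1

Orbit of 138 under x↦109x: [138, 19, 80, 32, 49, 92, 73]… (length divides ord_181(109)).
Cycle lengths of π_109 on ℤ/181ℤ: [36, 36, 36, 36, 36, 1]; 6 cycles in total.
Σ(ℓ_i−1) = 181−6 = 175; sign = (−1)^175 = -1.
The Jacobi symbol (109|181) = -1 (Zolotarev) agrees.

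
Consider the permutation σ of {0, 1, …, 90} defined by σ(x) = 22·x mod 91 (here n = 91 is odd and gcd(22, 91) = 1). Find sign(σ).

Trace 1: π^k(1) = [1, 22, 29] for k=0..2.
35 cycles of lengths [3, 3, 3, 3, 3, 3, 3, 3, 3, 3, 3, 3, 3, 3, 3, 3, 3, 3, 3, 3, 3, 3, 3, 3, 3, 3, 3, 3, 1, 1, 1, 1, 1, 1, 1].
91 − 35 = 56 transpositions; sign(π) = (−1)^56 = +1.
The Jacobi symbol (22|91) = +1 (Zolotarev) agrees.

+1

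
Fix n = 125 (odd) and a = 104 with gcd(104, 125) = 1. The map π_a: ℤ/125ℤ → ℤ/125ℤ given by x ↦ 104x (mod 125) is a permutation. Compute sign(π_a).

Orbit of 116 under x↦104x: [116, 64, 31, 99, 46, 34, 36]… (length divides ord_125(104)).
7 cycles of lengths [50, 50, 10, 10, 2, 2, 1].
With 7 cycles on 125 points, sign = (−1)^{125−7} = +1.
(104|125)_J = +1 (Zolotarev's lemma cross-check).

+1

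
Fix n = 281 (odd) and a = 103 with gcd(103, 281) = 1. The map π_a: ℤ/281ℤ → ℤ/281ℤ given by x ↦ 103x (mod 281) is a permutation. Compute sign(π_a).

-1

Trace 9: π^k(9) = [9, 84, 222, 105, 137, 61, 101] for k=0..6.
Cycle lengths of π_103 on ℤ/281ℤ: [280, 1]; 2 cycles in total.
2 cycles on 281: each ℓ→(−1)^(ℓ−1), product (−1)^279 = -1.
(103|281)_J = -1 (Zolotarev's lemma cross-check).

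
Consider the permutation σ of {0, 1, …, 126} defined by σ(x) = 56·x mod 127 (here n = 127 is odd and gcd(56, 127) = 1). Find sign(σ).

Start at x=112: 112 → 49 → 77 → 121 → 45 → 107 → 23 → … (one orbit).
π_56 has 2 disjoint cycles with lengths [126, 1] on {0,…,126}.
2 cycles on 127: each ℓ→(−1)^(ℓ−1), product (−1)^125 = -1.
(56|127)_J = -1 (Zolotarev's lemma cross-check).

-1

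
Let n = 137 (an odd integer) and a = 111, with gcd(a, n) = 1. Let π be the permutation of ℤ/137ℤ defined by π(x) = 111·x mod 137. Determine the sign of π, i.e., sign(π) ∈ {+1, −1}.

Orbit of 100 under x↦111x: [100, 3, 59, 110, 17, 106, 121]… (length divides ord_137(111)).
The orbit structure of x ↦ 111x mod 137: 2 orbits of sizes [136, 1].
2 cycles on 137: each ℓ→(−1)^(ℓ−1), product (−1)^135 = -1.
Check: (111/137) = -1 by Zolotarev.

-1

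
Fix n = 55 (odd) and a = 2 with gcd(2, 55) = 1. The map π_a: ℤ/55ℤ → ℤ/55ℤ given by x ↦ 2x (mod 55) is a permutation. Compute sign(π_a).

Trace 1: π^k(1) = [1, 2, 4, 8, 16, 32, 9] for k=0..6.
5 cycles of lengths [20, 20, 10, 4, 1].
With 5 cycles on 55 points, sign = (−1)^{55−5} = +1.
Via Zolotarev, sign(π_{2}) = (2|55) = +1.

+1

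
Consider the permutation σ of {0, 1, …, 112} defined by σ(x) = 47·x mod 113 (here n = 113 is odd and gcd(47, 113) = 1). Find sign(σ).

Orbit of 100 under x↦47x: [100, 67, 98, 86, 87, 21, 83]… (length divides ord_113(47)).
Cycle type of π: 112 + 1; total 2 cycles.
2 cycles on 113: each ℓ→(−1)^(ℓ−1), product (−1)^111 = -1.

-1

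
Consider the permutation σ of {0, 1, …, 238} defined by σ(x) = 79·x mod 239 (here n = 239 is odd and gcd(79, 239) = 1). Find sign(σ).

-1

Start at x=237: 237 → 81 → 185 → 36 → 215 → 16 → 69 → … (one orbit).
Decompose π into cycles: lengths [238, 1] (2 cycles, including the fixed point 0).
Σ(ℓ_i−1) = 239−2 = 237; sign = (−1)^237 = -1.
(79|239)_J = -1 (Zolotarev's lemma cross-check).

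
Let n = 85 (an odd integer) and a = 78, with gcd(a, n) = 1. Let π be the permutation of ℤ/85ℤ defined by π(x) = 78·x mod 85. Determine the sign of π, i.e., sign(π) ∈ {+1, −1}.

Start at x=78: 78 → 49 → 82 → 21 → 23 → 9 → 22 → … (one orbit).
Decompose π into cycles: lengths [16, 16, 16, 16, 16, 4, 1] (7 cycles, including the fixed point 0).
sign(π) = (−1)^{n − #cycles} = (−1)^{85−7} = (−1)^78 = +1.
Via Zolotarev, sign(π_{78}) = (78|85) = +1.

+1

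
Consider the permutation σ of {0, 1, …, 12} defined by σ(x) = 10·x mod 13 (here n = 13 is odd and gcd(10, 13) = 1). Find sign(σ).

+1

Trace 1: π^k(1) = [1, 10, 9, 12, 3, 4] for k=0..5.
Decompose π into cycles: lengths [6, 6, 1] (3 cycles, including the fixed point 0).
13 − 3 = 10 transpositions; sign(π) = (−1)^10 = +1.
(10|13)_J = +1 (Zolotarev's lemma cross-check).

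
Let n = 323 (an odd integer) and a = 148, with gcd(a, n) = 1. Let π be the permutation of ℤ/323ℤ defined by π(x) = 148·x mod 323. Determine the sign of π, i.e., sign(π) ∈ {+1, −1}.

Trace 26: π^k(26) = [26, 295, 55, 65, 253, 299, 1] for k=0..6.
The orbit structure of x ↦ 148x mod 323: 5 orbits of sizes [144, 144, 18, 16, 1].
Σ(ℓ_i−1) = 323−5 = 318; sign = (−1)^318 = +1.
The Jacobi symbol (148|323) = +1 (Zolotarev) agrees.

+1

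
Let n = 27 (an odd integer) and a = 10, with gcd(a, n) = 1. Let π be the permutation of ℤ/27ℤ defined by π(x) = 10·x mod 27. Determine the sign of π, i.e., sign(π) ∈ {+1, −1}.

Orbit of 19 under x↦10x: [19, 1, 10]… (length divides ord_27(10)).
The orbit structure of x ↦ 10x mod 27: 15 orbits of sizes [3, 3, 3, 3, 3, 3, 1, 1, 1, 1, 1, 1, 1, 1, 1].
n − c = 27 − 15 = 12; sign = (−1)^12 = +1.

+1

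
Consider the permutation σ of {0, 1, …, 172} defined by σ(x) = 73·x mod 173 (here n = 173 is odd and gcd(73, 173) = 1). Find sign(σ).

Orbit of 21 under x↦73x: [21, 149, 151, 124, 56, 109, 172]… (length divides ord_173(73)).
3 cycles of lengths [86, 86, 1].
With 3 cycles on 173 points, sign = (−1)^{173−3} = +1.
Check: (73/173) = +1 by Zolotarev.

+1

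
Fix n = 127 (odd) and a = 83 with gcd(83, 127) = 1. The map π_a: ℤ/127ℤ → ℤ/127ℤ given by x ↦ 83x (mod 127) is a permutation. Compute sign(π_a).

Start at x=13: 13 → 63 → 22 → 48 → 47 → 91 → 60 → … (one orbit).
π_83 has 2 disjoint cycles with lengths [126, 1] on {0,…,126}.
Σ(ℓ_i−1) = 127−2 = 125; sign = (−1)^125 = -1.

-1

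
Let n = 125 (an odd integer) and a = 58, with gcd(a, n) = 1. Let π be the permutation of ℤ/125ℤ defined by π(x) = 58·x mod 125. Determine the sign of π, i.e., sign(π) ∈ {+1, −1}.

Orbit of 83 under x↦58x: [83, 64, 87, 46, 43, 119, 27]… (length divides ord_125(58)).
π_58 has 4 disjoint cycles with lengths [100, 20, 4, 1] on {0,…,124}.
125 − 4 = 121 transpositions; sign(π) = (−1)^121 = -1.

-1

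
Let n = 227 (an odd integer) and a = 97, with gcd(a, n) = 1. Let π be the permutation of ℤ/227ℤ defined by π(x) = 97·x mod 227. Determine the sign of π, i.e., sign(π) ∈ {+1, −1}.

Start at x=195: 195 → 74 → 141 → 57 → 81 → 139 → 90 → … (one orbit).
Decompose π into cycles: lengths [113, 113, 1] (3 cycles, including the fixed point 0).
sign(π) = (−1)^{n − #cycles} = (−1)^{227−3} = (−1)^224 = +1.
Zolotarev: (97|227) = +1, matching the cycle-count sign.

+1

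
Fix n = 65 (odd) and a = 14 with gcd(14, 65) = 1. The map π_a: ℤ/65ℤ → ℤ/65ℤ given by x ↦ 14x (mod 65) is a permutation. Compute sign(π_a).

+1

Orbit of 1 under x↦14x: [1, 14]… (length divides ord_65(14)).
π_14 has 39 disjoint cycles with lengths [2, 2, 2, 2, 2, 2, 2, 2, 2, 2, 2, 2, 2, 2, 2, 2, 2, 2, 2, 2, 2, 2, 2, 2, 2, 2, 1, 1, 1, 1, 1, 1, 1, 1, 1, 1, 1, 1, 1] on {0,…,64}.
sign(π) = (−1)^{n − #cycles} = (−1)^{65−39} = (−1)^26 = +1.
The Jacobi symbol (14|65) = +1 (Zolotarev) agrees.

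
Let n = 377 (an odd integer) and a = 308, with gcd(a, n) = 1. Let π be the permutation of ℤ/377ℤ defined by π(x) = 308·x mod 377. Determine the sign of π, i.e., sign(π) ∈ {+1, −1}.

Trace 274: π^k(274) = [274, 321, 94, 300, 35, 224, 1] for k=0..6.
Decompose π into cycles: lengths [84, 84, 84, 84, 28, 3, 3, 3, 3, 1] (10 cycles, including the fixed point 0).
With 10 cycles on 377 points, sign = (−1)^{377−10} = -1.
(308|377)_J = -1 (Zolotarev's lemma cross-check).

-1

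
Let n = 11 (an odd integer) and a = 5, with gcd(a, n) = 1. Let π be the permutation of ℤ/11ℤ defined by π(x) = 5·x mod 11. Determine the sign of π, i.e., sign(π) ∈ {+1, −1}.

Trace 1: π^k(1) = [1, 5, 3, 4, 9] for k=0..4.
π_5 has 3 disjoint cycles with lengths [5, 5, 1] on {0,…,10}.
sign(π) = (−1)^{n − #cycles} = (−1)^{11−3} = (−1)^8 = +1.
Zolotarev: (5|11) = +1, matching the cycle-count sign.

+1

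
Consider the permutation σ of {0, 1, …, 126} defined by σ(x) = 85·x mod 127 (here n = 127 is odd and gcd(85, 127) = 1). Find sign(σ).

Orbit of 4 under x↦85x: [4, 86, 71, 66, 22, 92, 73]… (length divides ord_127(85)).
Cycle lengths of π_85 on ℤ/127ℤ: [126, 1]; 2 cycles in total.
Σ(ℓ_i−1) = 127−2 = 125; sign = (−1)^125 = -1.
(85|127)_J = -1 (Zolotarev's lemma cross-check).

-1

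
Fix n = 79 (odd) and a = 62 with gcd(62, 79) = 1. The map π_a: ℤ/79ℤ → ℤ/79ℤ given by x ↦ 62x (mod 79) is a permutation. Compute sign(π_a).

+1

Orbit of 8 under x↦62x: [8, 22, 21, 38, 65, 1, 62]… (length divides ord_79(62)).
π_62 has 7 disjoint cycles with lengths [13, 13, 13, 13, 13, 13, 1] on {0,…,78}.
7 cycles on 79: each ℓ→(−1)^(ℓ−1), product (−1)^72 = +1.
Via Zolotarev, sign(π_{62}) = (62|79) = +1.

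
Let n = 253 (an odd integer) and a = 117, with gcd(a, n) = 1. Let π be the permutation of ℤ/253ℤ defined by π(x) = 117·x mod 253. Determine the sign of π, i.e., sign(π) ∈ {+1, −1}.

Orbit of 87 under x↦117x: [87, 59, 72, 75, 173, 1, 117]… (length divides ord_253(117)).
The orbit structure of x ↦ 117x mod 253: 6 orbits of sizes [110, 110, 11, 11, 10, 1].
sign(π) = (−1)^{n − #cycles} = (−1)^{253−6} = (−1)^247 = -1.
The Jacobi symbol (117|253) = -1 (Zolotarev) agrees.

-1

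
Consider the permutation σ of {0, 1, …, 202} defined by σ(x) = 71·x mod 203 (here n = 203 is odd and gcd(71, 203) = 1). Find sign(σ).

+1

Orbit of 78 under x↦71x: [78, 57, 190, 92, 36, 120, 197]… (length divides ord_203(71)).
Decompose π into cycles: lengths [14, 14, 14, 14, 14, 14, 14, 14, 14, 14, 14, 14, 14, 14, 1, 1, 1, 1, 1, 1, 1] (21 cycles, including the fixed point 0).
sign(π) = (−1)^{n − #cycles} = (−1)^{203−21} = (−1)^182 = +1.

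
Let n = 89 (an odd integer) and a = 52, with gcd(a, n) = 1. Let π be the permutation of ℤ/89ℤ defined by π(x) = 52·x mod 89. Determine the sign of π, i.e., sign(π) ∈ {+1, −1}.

Orbit of 55 under x↦52x: [55, 12, 1, 52, 34, 77, 88]… (length divides ord_89(52)).
The orbit structure of x ↦ 52x mod 89: 12 orbits of sizes [8, 8, 8, 8, 8, 8, 8, 8, 8, 8, 8, 1].
With 12 cycles on 89 points, sign = (−1)^{89−12} = -1.
Check: (52/89) = -1 by Zolotarev.

-1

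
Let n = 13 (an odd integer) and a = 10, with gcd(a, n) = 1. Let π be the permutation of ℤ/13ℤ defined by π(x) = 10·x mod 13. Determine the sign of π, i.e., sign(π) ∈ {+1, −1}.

+1

Orbit of 1 under x↦10x: [1, 10, 9, 12, 3, 4]… (length divides ord_13(10)).
3 cycles of lengths [6, 6, 1].
3 cycles on 13: each ℓ→(−1)^(ℓ−1), product (−1)^10 = +1.
The Jacobi symbol (10|13) = +1 (Zolotarev) agrees.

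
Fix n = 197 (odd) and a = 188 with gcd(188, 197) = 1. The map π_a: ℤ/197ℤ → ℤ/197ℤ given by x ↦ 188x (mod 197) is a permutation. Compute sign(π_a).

Orbit of 100 under x↦188x: [100, 85, 23, 187, 90, 175, 1]… (length divides ord_197(188)).
Cycle lengths of π_188 on ℤ/197ℤ: [49, 49, 49, 49, 1]; 5 cycles in total.
With 5 cycles on 197 points, sign = (−1)^{197−5} = +1.
Via Zolotarev, sign(π_{188}) = (188|197) = +1.

+1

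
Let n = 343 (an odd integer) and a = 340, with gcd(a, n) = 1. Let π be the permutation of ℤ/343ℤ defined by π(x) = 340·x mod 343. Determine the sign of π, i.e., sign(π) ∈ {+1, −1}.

+1

Orbit of 100 under x↦340x: [100, 43, 214, 44, 211, 53, 184]… (length divides ord_343(340)).
The orbit structure of x ↦ 340x mod 343: 7 orbits of sizes [147, 147, 21, 21, 3, 3, 1].
Σ(ℓ_i−1) = 343−7 = 336; sign = (−1)^336 = +1.
Check: (340/343) = +1 by Zolotarev.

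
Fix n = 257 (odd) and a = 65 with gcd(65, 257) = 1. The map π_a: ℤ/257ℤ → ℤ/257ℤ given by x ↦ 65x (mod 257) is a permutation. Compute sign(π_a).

-1

Start at x=239: 239 → 115 → 22 → 145 → 173 → 194 → 17 → … (one orbit).
π_65 has 2 disjoint cycles with lengths [256, 1] on {0,…,256}.
sign(π) = (−1)^{n − #cycles} = (−1)^{257−2} = (−1)^255 = -1.
Zolotarev: (65|257) = -1, matching the cycle-count sign.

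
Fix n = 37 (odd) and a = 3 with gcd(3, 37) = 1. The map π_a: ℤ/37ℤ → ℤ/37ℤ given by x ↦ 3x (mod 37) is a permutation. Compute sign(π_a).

+1

Start at x=7: 7 → 21 → 26 → 4 → 12 → 36 → 34 → … (one orbit).
Decompose π into cycles: lengths [18, 18, 1] (3 cycles, including the fixed point 0).
With 3 cycles on 37 points, sign = (−1)^{37−3} = +1.
(3|37)_J = +1 (Zolotarev's lemma cross-check).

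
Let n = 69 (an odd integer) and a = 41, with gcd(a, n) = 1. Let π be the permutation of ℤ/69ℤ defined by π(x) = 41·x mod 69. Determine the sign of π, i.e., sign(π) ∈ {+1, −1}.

-1

Start at x=55: 55 → 47 → 64 → 2 → 13 → 50 → 49 → … (one orbit).
6 cycles of lengths [22, 22, 11, 11, 2, 1].
6 cycles on 69: each ℓ→(−1)^(ℓ−1), product (−1)^63 = -1.
Check: (41/69) = -1 by Zolotarev.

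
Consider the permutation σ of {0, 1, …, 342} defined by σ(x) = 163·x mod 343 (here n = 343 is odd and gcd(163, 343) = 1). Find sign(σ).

+1

Start at x=246: 246 → 310 → 109 → 274 → 72 → 74 → 57 → … (one orbit).
Cycle type of π: 147×2 + 21×2 + 3×2 + 1; total 7 cycles.
With 7 cycles on 343 points, sign = (−1)^{343−7} = +1.
(163|343)_J = +1 (Zolotarev's lemma cross-check).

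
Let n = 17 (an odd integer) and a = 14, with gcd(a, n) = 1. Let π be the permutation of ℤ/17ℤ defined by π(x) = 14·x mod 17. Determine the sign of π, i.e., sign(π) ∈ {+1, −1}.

-1

Trace 14: π^k(14) = [14, 9, 7, 13, 12, 15, 6] for k=0..6.
2 cycles of lengths [16, 1].
sign(π) = (−1)^{n − #cycles} = (−1)^{17−2} = (−1)^15 = -1.
(14|17)_J = -1 (Zolotarev's lemma cross-check).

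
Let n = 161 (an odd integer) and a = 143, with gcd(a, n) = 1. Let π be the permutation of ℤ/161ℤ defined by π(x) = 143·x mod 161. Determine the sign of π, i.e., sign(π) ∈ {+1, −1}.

Trace 17: π^k(17) = [17, 16, 34, 32, 68, 64, 136] for k=0..6.
π_143 has 5 disjoint cycles with lengths [66, 66, 22, 6, 1] on {0,…,160}.
161 − 5 = 156 transpositions; sign(π) = (−1)^156 = +1.

+1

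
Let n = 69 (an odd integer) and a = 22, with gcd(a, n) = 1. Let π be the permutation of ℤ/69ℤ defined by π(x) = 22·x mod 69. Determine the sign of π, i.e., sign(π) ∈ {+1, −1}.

-1

Trace 1: π^k(1) = [1, 22] for k=0..1.
36 cycles of lengths [2, 2, 2, 2, 2, 2, 2, 2, 2, 2, 2, 2, 2, 2, 2, 2, 2, 2, 2, 2, 2, 2, 2, 2, 2, 2, 2, 2, 2, 2, 2, 2, 2, 1, 1, 1].
69 − 36 = 33 transpositions; sign(π) = (−1)^33 = -1.
(22|69)_J = -1 (Zolotarev's lemma cross-check).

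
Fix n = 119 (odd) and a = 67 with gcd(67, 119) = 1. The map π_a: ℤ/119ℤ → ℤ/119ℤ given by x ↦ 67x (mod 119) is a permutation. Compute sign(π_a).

+1

Trace 18: π^k(18) = [18, 16, 1, 67, 86, 50] for k=0..5.
Cycle lengths of π_67 on ℤ/119ℤ: [6, 6, 6, 6, 6, 6, 6, 6, 6, 6, 6, 6, 6, 6, 6, 6, 3, 3, 2, 2, 2, 2, 2, 2, 2, 2, 1]; 27 cycles in total.
Σ(ℓ_i−1) = 119−27 = 92; sign = (−1)^92 = +1.
Zolotarev: (67|119) = +1, matching the cycle-count sign.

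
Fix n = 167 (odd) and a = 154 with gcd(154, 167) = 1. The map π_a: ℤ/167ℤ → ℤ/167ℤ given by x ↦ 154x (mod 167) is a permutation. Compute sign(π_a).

Trace 88: π^k(88) = [88, 25, 9, 50, 18, 100, 36] for k=0..6.
Cycle type of π: 83×2 + 1; total 3 cycles.
3 cycles on 167: each ℓ→(−1)^(ℓ−1), product (−1)^164 = +1.
Zolotarev: (154|167) = +1, matching the cycle-count sign.

+1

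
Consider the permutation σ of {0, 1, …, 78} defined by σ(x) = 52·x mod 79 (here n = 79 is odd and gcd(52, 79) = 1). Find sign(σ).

+1

Orbit of 8 under x↦52x: [8, 21, 65, 62, 64, 10, 46]… (length divides ord_79(52)).
The orbit structure of x ↦ 52x mod 79: 7 orbits of sizes [13, 13, 13, 13, 13, 13, 1].
7 cycles on 79: each ℓ→(−1)^(ℓ−1), product (−1)^72 = +1.
Zolotarev: (52|79) = +1, matching the cycle-count sign.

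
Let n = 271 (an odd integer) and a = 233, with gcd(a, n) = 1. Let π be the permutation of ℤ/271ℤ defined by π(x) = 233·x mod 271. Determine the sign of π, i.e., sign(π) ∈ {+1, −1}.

Orbit of 56 under x↦233x: [56, 40, 106, 37, 220, 41, 68]… (length divides ord_271(233)).
The orbit structure of x ↦ 233x mod 271: 3 orbits of sizes [135, 135, 1].
Σ(ℓ_i−1) = 271−3 = 268; sign = (−1)^268 = +1.

+1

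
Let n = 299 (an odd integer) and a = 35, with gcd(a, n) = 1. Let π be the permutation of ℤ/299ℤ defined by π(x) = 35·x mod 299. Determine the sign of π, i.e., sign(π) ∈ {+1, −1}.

+1

Orbit of 243 under x↦35x: [243, 133, 170, 269, 146, 27, 48]… (length divides ord_299(35)).
Cycle type of π: 33×8 + 11×2 + 3×4 + 1; total 15 cycles.
n − c = 299 − 15 = 284; sign = (−1)^284 = +1.
The Jacobi symbol (35|299) = +1 (Zolotarev) agrees.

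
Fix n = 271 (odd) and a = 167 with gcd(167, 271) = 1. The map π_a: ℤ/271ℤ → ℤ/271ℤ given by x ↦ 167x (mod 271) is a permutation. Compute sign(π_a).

Trace 28: π^k(28) = [28, 69, 141, 241, 139, 178, 187] for k=0..6.
Cycle lengths of π_167 on ℤ/271ℤ: [45, 45, 45, 45, 45, 45, 1]; 7 cycles in total.
n − c = 271 − 7 = 264; sign = (−1)^264 = +1.
Via Zolotarev, sign(π_{167}) = (167|271) = +1.

+1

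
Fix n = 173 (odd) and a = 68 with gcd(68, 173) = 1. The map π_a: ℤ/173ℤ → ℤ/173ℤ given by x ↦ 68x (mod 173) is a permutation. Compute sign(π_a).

Orbit of 142 under x↦68x: [142, 141, 73, 120, 29, 69, 21]… (length divides ord_173(68)).
Cycle lengths of π_68 on ℤ/173ℤ: [172, 1]; 2 cycles in total.
2 cycles on 173: each ℓ→(−1)^(ℓ−1), product (−1)^171 = -1.
Check: (68/173) = -1 by Zolotarev.

-1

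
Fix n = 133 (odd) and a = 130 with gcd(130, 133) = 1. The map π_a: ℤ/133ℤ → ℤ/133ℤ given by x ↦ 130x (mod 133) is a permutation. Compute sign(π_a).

Orbit of 23 under x↦130x: [23, 64, 74, 44, 1, 130, 9]… (length divides ord_133(130)).
Decompose π into cycles: lengths [9, 9, 9, 9, 9, 9, 9, 9, 9, 9, 9, 9, 9, 9, 3, 3, 1] (17 cycles, including the fixed point 0).
With 17 cycles on 133 points, sign = (−1)^{133−17} = +1.

+1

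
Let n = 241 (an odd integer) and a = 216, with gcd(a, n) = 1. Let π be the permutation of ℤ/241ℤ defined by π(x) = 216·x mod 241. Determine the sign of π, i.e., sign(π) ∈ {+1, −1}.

+1

Trace 91: π^k(91) = [91, 135, 240, 25, 98, 201, 36] for k=0..6.
Cycle type of π: 20×12 + 1; total 13 cycles.
13 cycles on 241: each ℓ→(−1)^(ℓ−1), product (−1)^228 = +1.
The Jacobi symbol (216|241) = +1 (Zolotarev) agrees.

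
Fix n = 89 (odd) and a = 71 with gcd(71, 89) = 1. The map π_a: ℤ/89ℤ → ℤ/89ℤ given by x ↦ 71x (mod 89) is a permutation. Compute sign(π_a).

Orbit of 1 under x↦71x: [1, 71, 57, 42, 45, 80, 73]… (length divides ord_89(71)).
Cycle lengths of π_71 on ℤ/89ℤ: [44, 44, 1]; 3 cycles in total.
3 cycles on 89: each ℓ→(−1)^(ℓ−1), product (−1)^86 = +1.

+1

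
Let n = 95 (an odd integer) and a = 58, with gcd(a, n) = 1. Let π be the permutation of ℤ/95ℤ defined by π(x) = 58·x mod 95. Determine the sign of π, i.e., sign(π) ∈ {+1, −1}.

-1

Trace 58: π^k(58) = [58, 39, 77, 1] for k=0..3.
Cycle type of π: 4×19 + 1×19; total 38 cycles.
sign(π) = (−1)^{n − #cycles} = (−1)^{95−38} = (−1)^57 = -1.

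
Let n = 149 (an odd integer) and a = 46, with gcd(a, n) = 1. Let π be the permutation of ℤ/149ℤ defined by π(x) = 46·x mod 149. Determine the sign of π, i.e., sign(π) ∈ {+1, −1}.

+1

Orbit of 123 under x↦46x: [123, 145, 114, 29, 142, 125, 88]… (length divides ord_149(46)).
5 cycles of lengths [37, 37, 37, 37, 1].
149 − 5 = 144 transpositions; sign(π) = (−1)^144 = +1.
The Jacobi symbol (46|149) = +1 (Zolotarev) agrees.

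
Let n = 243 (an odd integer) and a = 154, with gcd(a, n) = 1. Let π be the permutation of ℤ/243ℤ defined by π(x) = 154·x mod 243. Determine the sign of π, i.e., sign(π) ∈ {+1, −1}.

+1

Start at x=217: 217 → 127 → 118 → 190 → 100 → 91 → 163 → … (one orbit).
π_154 has 27 disjoint cycles with lengths [27, 27, 27, 27, 27, 27, 9, 9, 9, 9, 9, 9, 3, 3, 3, 3, 3, 3, 1, 1, 1, 1, 1, 1, 1, 1, 1] on {0,…,242}.
n − c = 243 − 27 = 216; sign = (−1)^216 = +1.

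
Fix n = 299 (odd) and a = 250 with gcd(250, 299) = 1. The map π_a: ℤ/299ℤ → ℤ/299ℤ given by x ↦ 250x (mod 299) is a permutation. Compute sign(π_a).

-1

Start at x=263: 263 → 269 → 274 → 29 → 74 → 261 → 68 → … (one orbit).
The orbit structure of x ↦ 250x mod 299: 10 orbits of sizes [66, 66, 66, 66, 22, 3, 3, 3, 3, 1].
299 − 10 = 289 transpositions; sign(π) = (−1)^289 = -1.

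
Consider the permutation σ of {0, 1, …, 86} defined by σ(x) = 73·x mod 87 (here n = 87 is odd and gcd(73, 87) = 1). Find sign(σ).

Trace 73: π^k(73) = [73, 22, 40, 49, 10, 34, 46] for k=0..6.
π_73 has 6 disjoint cycles with lengths [28, 28, 28, 1, 1, 1] on {0,…,86}.
With 6 cycles on 87 points, sign = (−1)^{87−6} = -1.

-1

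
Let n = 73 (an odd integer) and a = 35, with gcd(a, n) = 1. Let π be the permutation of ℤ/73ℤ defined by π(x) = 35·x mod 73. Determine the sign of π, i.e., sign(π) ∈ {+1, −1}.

+1

Trace 32: π^k(32) = [32, 25, 72, 38, 16, 49, 36] for k=0..6.
Decompose π into cycles: lengths [36, 36, 1] (3 cycles, including the fixed point 0).
sign(π) = (−1)^{n − #cycles} = (−1)^{73−3} = (−1)^70 = +1.
Check: (35/73) = +1 by Zolotarev.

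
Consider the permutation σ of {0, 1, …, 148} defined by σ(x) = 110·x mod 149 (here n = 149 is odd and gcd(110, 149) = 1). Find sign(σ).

Start at x=9: 9 → 96 → 130 → 145 → 7 → 25 → 68 → … (one orbit).
Cycle type of π: 74×2 + 1; total 3 cycles.
149 − 3 = 146 transpositions; sign(π) = (−1)^146 = +1.
Check: (110/149) = +1 by Zolotarev.

+1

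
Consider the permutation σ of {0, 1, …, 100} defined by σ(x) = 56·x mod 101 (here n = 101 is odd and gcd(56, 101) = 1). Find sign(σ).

Trace 88: π^k(88) = [88, 80, 36, 97, 79, 81, 92] for k=0..6.
π_56 has 5 disjoint cycles with lengths [25, 25, 25, 25, 1] on {0,…,100}.
sign(π) = (−1)^{n − #cycles} = (−1)^{101−5} = (−1)^96 = +1.
Via Zolotarev, sign(π_{56}) = (56|101) = +1.

+1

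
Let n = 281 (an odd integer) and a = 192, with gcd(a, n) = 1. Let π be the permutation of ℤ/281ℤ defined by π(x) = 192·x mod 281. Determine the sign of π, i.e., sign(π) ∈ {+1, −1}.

-1

Trace 1: π^k(1) = [1, 192, 53, 60, 280, 89, 228] for k=0..6.
36 cycles of lengths [8, 8, 8, 8, 8, 8, 8, 8, 8, 8, 8, 8, 8, 8, 8, 8, 8, 8, 8, 8, 8, 8, 8, 8, 8, 8, 8, 8, 8, 8, 8, 8, 8, 8, 8, 1].
36 cycles on 281: each ℓ→(−1)^(ℓ−1), product (−1)^245 = -1.
(192|281)_J = -1 (Zolotarev's lemma cross-check).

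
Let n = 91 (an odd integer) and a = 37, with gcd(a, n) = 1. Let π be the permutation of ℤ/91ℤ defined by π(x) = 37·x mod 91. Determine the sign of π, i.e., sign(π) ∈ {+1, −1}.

Start at x=2: 2 → 74 → 8 → 23 → 32 → 1 → 37 → … (one orbit).
The orbit structure of x ↦ 37x mod 91: 10 orbits of sizes [12, 12, 12, 12, 12, 12, 12, 3, 3, 1].
sign(π) = (−1)^{n − #cycles} = (−1)^{91−10} = (−1)^81 = -1.
(37|91)_J = -1 (Zolotarev's lemma cross-check).

-1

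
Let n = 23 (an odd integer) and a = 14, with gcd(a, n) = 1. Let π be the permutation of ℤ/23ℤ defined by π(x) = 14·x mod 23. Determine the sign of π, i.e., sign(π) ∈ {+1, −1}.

Orbit of 22 under x↦14x: [22, 9, 11, 16, 17, 8, 20]… (length divides ord_23(14)).
2 cycles of lengths [22, 1].
Σ(ℓ_i−1) = 23−2 = 21; sign = (−1)^21 = -1.
Via Zolotarev, sign(π_{14}) = (14|23) = -1.

-1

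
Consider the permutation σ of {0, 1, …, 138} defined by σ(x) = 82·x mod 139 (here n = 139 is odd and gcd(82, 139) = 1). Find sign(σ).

-1

Start at x=77: 77 → 59 → 112 → 10 → 125 → 103 → 106 → … (one orbit).
Decompose π into cycles: lengths [46, 46, 46, 1] (4 cycles, including the fixed point 0).
139 − 4 = 135 transpositions; sign(π) = (−1)^135 = -1.
The Jacobi symbol (82|139) = -1 (Zolotarev) agrees.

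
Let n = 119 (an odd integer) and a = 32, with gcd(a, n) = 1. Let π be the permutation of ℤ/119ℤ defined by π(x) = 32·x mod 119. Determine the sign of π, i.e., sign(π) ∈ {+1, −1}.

+1

Orbit of 15 under x↦32x: [15, 4, 9, 50, 53, 30, 8]… (length divides ord_119(32)).
Cycle type of π: 24×4 + 8×2 + 3×2 + 1; total 9 cycles.
9 cycles on 119: each ℓ→(−1)^(ℓ−1), product (−1)^110 = +1.
(32|119)_J = +1 (Zolotarev's lemma cross-check).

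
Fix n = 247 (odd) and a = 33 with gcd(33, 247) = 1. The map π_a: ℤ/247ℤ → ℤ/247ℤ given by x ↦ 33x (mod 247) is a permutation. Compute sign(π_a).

Trace 67: π^k(67) = [67, 235, 98, 23, 18, 100, 89] for k=0..6.
Decompose π into cycles: lengths [36, 36, 36, 36, 36, 36, 18, 12, 1] (9 cycles, including the fixed point 0).
247 − 9 = 238 transpositions; sign(π) = (−1)^238 = +1.
The Jacobi symbol (33|247) = +1 (Zolotarev) agrees.

+1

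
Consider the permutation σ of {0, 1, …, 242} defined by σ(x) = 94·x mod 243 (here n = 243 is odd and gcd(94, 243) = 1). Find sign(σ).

Start at x=169: 169 → 91 → 49 → 232 → 181 → 4 → 133 → … (one orbit).
11 cycles of lengths [81, 81, 27, 27, 9, 9, 3, 3, 1, 1, 1].
Σ(ℓ_i−1) = 243−11 = 232; sign = (−1)^232 = +1.
Via Zolotarev, sign(π_{94}) = (94|243) = +1.

+1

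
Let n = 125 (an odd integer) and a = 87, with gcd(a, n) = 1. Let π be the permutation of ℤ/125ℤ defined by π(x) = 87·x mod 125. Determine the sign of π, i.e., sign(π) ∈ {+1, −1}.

Trace 62: π^k(62) = [62, 19, 28, 61, 57, 84, 58] for k=0..6.
The orbit structure of x ↦ 87x mod 125: 4 orbits of sizes [100, 20, 4, 1].
125 − 4 = 121 transpositions; sign(π) = (−1)^121 = -1.
Zolotarev: (87|125) = -1, matching the cycle-count sign.

-1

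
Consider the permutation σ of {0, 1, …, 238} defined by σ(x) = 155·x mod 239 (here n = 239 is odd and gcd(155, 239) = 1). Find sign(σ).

Orbit of 64 under x↦155x: [64, 121, 113, 68, 24, 135, 132]… (length divides ord_239(155)).
3 cycles of lengths [119, 119, 1].
Σ(ℓ_i−1) = 239−3 = 236; sign = (−1)^236 = +1.
Zolotarev: (155|239) = +1, matching the cycle-count sign.

+1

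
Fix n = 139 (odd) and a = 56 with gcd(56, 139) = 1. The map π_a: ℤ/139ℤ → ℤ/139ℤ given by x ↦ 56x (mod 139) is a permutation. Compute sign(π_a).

-1

Orbit of 7 under x↦56x: [7, 114, 129, 135, 54, 105, 42]… (length divides ord_139(56)).
Cycle type of π: 138 + 1; total 2 cycles.
Σ(ℓ_i−1) = 139−2 = 137; sign = (−1)^137 = -1.
Via Zolotarev, sign(π_{56}) = (56|139) = -1.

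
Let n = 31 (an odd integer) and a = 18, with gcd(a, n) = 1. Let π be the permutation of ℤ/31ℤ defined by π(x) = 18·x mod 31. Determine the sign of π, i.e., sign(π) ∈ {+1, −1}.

Orbit of 7 under x↦18x: [7, 2, 5, 28, 8, 20, 19]… (length divides ord_31(18)).
The orbit structure of x ↦ 18x mod 31: 3 orbits of sizes [15, 15, 1].
sign(π) = (−1)^{n − #cycles} = (−1)^{31−3} = (−1)^28 = +1.

+1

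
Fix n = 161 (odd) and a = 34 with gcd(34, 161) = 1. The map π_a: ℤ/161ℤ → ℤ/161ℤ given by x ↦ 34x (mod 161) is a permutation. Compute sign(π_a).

+1

Orbit of 76 under x↦34x: [76, 8, 111, 71, 160, 127, 132]… (length divides ord_161(34)).
Decompose π into cycles: lengths [22, 22, 22, 22, 22, 22, 22, 2, 2, 2, 1] (11 cycles, including the fixed point 0).
sign(π) = (−1)^{n − #cycles} = (−1)^{161−11} = (−1)^150 = +1.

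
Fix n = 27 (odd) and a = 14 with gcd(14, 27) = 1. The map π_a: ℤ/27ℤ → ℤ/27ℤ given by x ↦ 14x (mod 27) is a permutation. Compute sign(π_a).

Trace 8: π^k(8) = [8, 4, 2, 1, 14, 7, 17] for k=0..6.
4 cycles of lengths [18, 6, 2, 1].
sign(π) = (−1)^{n − #cycles} = (−1)^{27−4} = (−1)^23 = -1.
(14|27)_J = -1 (Zolotarev's lemma cross-check).

-1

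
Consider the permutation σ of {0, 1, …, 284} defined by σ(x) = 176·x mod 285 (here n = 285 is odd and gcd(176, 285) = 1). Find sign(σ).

Start at x=176: 176 → 196 → 11 → 226 → 161 → 121 → 206 → … (one orbit).
π_176 has 30 disjoint cycles with lengths [18, 18, 18, 18, 18, 18, 18, 18, 18, 18, 9, 9, 9, 9, 9, 9, 9, 9, 9, 9, 2, 2, 2, 2, 2, 1, 1, 1, 1, 1] on {0,…,284}.
sign(π) = (−1)^{n − #cycles} = (−1)^{285−30} = (−1)^255 = -1.
The Jacobi symbol (176|285) = -1 (Zolotarev) agrees.

-1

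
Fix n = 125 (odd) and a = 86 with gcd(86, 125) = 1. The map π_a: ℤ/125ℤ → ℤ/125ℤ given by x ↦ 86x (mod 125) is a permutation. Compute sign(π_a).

Trace 36: π^k(36) = [36, 96, 6, 16, 1, 86, 21] for k=0..6.
Cycle type of π: 25×4 + 5×4 + 1×5; total 13 cycles.
n − c = 125 − 13 = 112; sign = (−1)^112 = +1.

+1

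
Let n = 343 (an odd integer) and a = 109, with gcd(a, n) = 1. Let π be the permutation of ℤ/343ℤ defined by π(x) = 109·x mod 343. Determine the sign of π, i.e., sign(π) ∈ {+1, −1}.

Orbit of 163 under x↦109x: [163, 274, 25, 324, 330, 298, 240]… (length divides ord_343(109)).
Cycle lengths of π_109 on ℤ/343ℤ: [147, 147, 21, 21, 3, 3, 1]; 7 cycles in total.
With 7 cycles on 343 points, sign = (−1)^{343−7} = +1.
(109|343)_J = +1 (Zolotarev's lemma cross-check).

+1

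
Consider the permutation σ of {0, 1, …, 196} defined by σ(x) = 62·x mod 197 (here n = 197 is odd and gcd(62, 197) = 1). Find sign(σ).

Orbit of 23 under x↦62x: [23, 47, 156, 19, 193, 146, 187]… (length divides ord_197(62)).
The orbit structure of x ↦ 62x mod 197: 3 orbits of sizes [98, 98, 1].
sign(π) = (−1)^{n − #cycles} = (−1)^{197−3} = (−1)^194 = +1.
Via Zolotarev, sign(π_{62}) = (62|197) = +1.

+1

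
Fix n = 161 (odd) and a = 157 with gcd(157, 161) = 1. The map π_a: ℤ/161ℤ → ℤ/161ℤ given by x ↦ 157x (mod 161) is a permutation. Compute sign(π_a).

Orbit of 40 under x↦157x: [40, 1, 157, 16, 97, 95, 103]… (length divides ord_161(157)).
Cycle lengths of π_157 on ℤ/161ℤ: [66, 66, 22, 6, 1]; 5 cycles in total.
161 − 5 = 156 transpositions; sign(π) = (−1)^156 = +1.

+1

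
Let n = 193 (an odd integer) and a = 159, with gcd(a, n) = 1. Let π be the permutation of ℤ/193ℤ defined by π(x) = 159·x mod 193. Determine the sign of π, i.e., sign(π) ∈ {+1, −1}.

Orbit of 86 under x↦159x: [86, 164, 21, 58, 151, 77, 84]… (length divides ord_193(159)).
Cycle type of π: 192 + 1; total 2 cycles.
n − c = 193 − 2 = 191; sign = (−1)^191 = -1.
Via Zolotarev, sign(π_{159}) = (159|193) = -1.

-1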